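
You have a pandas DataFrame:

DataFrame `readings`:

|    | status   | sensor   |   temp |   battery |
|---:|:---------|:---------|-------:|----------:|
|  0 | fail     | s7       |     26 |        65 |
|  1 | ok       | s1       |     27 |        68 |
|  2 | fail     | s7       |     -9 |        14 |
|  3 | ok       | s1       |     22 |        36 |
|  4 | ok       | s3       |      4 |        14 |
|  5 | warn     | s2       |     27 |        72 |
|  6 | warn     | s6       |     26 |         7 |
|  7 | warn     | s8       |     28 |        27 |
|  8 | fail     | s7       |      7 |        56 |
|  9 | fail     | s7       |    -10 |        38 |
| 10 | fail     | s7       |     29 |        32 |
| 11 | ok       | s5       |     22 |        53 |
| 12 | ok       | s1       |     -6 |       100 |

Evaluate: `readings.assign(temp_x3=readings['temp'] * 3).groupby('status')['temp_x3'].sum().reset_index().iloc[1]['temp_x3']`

207

add column temp_x3 = readings['temp'] * 3:
   status sensor  temp  battery  temp_x3
0    fail     s7    26       65       78
1      ok     s1    27       68       81
2    fail     s7    -9       14      -27
3      ok     s1    22       36       66
4      ok     s3     4       14       12
5    warn     s2    27       72       81
6    warn     s6    26        7       78
7    warn     s8    28       27       84
8    fail     s7     7       56       21
9    fail     s7   -10       38      -30
10   fail     s7    29       32       87
11     ok     s5    22       53       66
12     ok     s1    -6      100      -18
group by status, sum of temp_x3:
status
fail    129
ok      207
warn    243
Name: temp_x3, dtype: int64
reset_index():
  status  temp_x3
0   fail      129
1     ok      207
2   warn      243
Hence 207.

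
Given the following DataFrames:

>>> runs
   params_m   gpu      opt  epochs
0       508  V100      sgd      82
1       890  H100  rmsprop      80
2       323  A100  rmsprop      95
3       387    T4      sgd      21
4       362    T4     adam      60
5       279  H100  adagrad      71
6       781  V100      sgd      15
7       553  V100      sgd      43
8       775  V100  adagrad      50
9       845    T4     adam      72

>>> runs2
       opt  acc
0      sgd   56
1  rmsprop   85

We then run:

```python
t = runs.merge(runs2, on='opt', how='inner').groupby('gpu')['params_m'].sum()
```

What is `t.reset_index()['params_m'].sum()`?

merge on 'opt' (how='inner') → 6 rows:
   params_m   gpu      opt  epochs  acc
0       508  V100      sgd      82   56
1       890  H100  rmsprop      80   85
2       323  A100  rmsprop      95   85
3       387    T4      sgd      21   56
4       781  V100      sgd      15   56
5       553  V100      sgd      43   56
group by gpu, sum of params_m:
gpu
A100     323
H100     890
T4       387
V100    1842
Name: params_m, dtype: int64
reset_index():
    gpu  params_m
0  A100       323
1  H100       890
2    T4       387
3  V100      1842
Finally, sum of column 'params_m' = 3442.

3442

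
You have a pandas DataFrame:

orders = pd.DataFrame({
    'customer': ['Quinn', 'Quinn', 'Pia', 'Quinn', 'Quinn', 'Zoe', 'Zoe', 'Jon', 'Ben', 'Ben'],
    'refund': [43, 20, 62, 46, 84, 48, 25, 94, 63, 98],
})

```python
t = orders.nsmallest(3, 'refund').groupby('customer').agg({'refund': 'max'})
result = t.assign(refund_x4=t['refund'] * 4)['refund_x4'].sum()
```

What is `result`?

take 3 rows with smallest refund:
  customer  refund
1    Quinn      20
6      Zoe      25
0    Quinn      43
group by customer, max of refund:
          refund
customer        
Quinn         43
Zoe           25
add column refund_x4 = t['refund'] * 4:
          refund  refund_x4
customer                   
Quinn         43        172
Zoe           25        100
Hence 272.

272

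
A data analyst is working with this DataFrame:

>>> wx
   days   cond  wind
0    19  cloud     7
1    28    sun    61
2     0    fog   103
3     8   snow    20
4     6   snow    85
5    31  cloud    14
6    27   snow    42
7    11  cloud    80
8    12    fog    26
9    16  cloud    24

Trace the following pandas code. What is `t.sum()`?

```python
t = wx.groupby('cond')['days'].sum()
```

158

group by cond, sum of days:
cond
cloud    77
fog      12
snow     41
sun      28
Name: days, dtype: int64
Reading off the sum of the resulting series, we get 158.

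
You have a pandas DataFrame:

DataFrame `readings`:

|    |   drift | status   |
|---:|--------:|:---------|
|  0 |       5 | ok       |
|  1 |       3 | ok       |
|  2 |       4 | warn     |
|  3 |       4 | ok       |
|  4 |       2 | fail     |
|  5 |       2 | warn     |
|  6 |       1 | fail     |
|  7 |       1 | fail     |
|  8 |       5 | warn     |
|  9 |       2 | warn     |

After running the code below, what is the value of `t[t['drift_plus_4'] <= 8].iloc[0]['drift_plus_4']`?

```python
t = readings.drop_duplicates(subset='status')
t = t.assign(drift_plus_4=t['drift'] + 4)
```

drop duplicate status (keep=first):
   drift status
0      5     ok
2      4   warn
4      2   fail
add column drift_plus_4 = t['drift'] + 4:
   drift status  drift_plus_4
0      5     ok             9
2      4   warn             8
4      2   fail             6
filter rows where drift_plus_4 <= 8:
   drift status  drift_plus_4
2      4   warn             8
4      2   fail             6
The value at position 0, column 'drift_plus_4' is 8.

8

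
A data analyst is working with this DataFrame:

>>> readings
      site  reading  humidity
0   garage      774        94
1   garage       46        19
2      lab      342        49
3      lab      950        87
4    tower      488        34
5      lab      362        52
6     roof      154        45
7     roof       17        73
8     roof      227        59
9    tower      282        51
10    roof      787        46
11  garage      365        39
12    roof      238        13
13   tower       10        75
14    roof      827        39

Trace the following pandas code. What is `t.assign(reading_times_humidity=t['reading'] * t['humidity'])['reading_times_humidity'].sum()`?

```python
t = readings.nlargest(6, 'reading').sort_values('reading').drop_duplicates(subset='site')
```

149679

take 6 rows with largest reading:
      site  reading  humidity
3      lab      950        87
14    roof      827        39
10    roof      787        46
0   garage      774        94
4    tower      488        34
11  garage      365        39
sort by reading:
      site  reading  humidity
11  garage      365        39
4    tower      488        34
0   garage      774        94
10    roof      787        46
14    roof      827        39
3      lab      950        87
drop duplicate site (keep=first):
      site  reading  humidity
11  garage      365        39
4    tower      488        34
10    roof      787        46
3      lab      950        87
add column reading_times_humidity = t['reading'] * t['humidity']:
      site  reading  humidity  reading_times_humidity
11  garage      365        39                   14235
4    tower      488        34                   16592
10    roof      787        46                   36202
3      lab      950        87                   82650
Hence 149679.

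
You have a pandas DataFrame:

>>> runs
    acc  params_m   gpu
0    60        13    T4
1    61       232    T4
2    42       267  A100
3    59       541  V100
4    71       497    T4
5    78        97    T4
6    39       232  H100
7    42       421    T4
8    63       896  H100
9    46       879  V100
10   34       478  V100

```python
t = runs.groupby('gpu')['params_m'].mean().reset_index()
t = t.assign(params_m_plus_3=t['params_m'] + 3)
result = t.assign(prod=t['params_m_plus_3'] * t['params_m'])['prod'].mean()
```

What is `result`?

214575.777778

group by gpu, mean of params_m:
gpu
A100    267.000000
H100    564.000000
T4      252.000000
V100    632.666667
Name: params_m, dtype: float64
reset_index():
    gpu    params_m
0  A100  267.000000
1  H100  564.000000
2    T4  252.000000
3  V100  632.666667
add column params_m_plus_3 = t['params_m'] + 3:
    gpu    params_m  params_m_plus_3
0  A100  267.000000       270.000000
1  H100  564.000000       567.000000
2    T4  252.000000       255.000000
3  V100  632.666667       635.666667
add column prod = t['params_m_plus_3'] * t['params_m']:
    gpu    params_m  params_m_plus_3           prod
0  A100  267.000000       270.000000   72090.000000
1  H100  564.000000       567.000000  319788.000000
2    T4  252.000000       255.000000   64260.000000
3  V100  632.666667       635.666667  402165.111111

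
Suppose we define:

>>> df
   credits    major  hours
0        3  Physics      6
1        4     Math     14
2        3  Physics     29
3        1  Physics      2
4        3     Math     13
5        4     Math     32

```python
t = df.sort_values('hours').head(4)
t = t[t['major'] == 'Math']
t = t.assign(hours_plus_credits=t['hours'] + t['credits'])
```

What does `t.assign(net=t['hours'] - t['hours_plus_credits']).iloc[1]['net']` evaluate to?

sort by hours:
   credits    major  hours
3        1  Physics      2
0        3  Physics      6
4        3     Math     13
1        4     Math     14
2        3  Physics     29
5        4     Math     32
take first 4 rows:
   credits    major  hours
3        1  Physics      2
0        3  Physics      6
4        3     Math     13
1        4     Math     14
filter rows where major == 'Math':
   credits major  hours
4        3  Math     13
1        4  Math     14
add column hours_plus_credits = t['hours'] + t['credits']:
   credits major  hours  hours_plus_credits
4        3  Math     13                  16
1        4  Math     14                  18
add column net = t['hours'] - t['hours_plus_credits']:
   credits major  hours  hours_plus_credits  net
4        3  Math     13                  16   -3
1        4  Math     14                  18   -4

-4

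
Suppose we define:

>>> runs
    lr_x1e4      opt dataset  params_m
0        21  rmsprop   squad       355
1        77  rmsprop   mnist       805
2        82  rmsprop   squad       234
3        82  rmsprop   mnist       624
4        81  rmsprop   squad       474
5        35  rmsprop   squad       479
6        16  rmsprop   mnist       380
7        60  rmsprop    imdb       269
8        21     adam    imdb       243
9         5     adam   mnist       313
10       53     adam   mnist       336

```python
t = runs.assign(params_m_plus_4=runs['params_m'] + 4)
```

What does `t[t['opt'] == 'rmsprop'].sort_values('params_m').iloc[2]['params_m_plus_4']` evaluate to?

359

add column params_m_plus_4 = runs['params_m'] + 4:
    lr_x1e4      opt dataset  params_m  params_m_plus_4
0        21  rmsprop   squad       355              359
1        77  rmsprop   mnist       805              809
2        82  rmsprop   squad       234              238
3        82  rmsprop   mnist       624              628
4        81  rmsprop   squad       474              478
5        35  rmsprop   squad       479              483
6        16  rmsprop   mnist       380              384
7        60  rmsprop    imdb       269              273
8        21     adam    imdb       243              247
9         5     adam   mnist       313              317
10       53     adam   mnist       336              340
filter rows where opt == 'rmsprop':
   lr_x1e4      opt dataset  params_m  params_m_plus_4
0       21  rmsprop   squad       355              359
1       77  rmsprop   mnist       805              809
2       82  rmsprop   squad       234              238
3       82  rmsprop   mnist       624              628
4       81  rmsprop   squad       474              478
5       35  rmsprop   squad       479              483
6       16  rmsprop   mnist       380              384
7       60  rmsprop    imdb       269              273
sort by params_m:
   lr_x1e4      opt dataset  params_m  params_m_plus_4
2       82  rmsprop   squad       234              238
7       60  rmsprop    imdb       269              273
0       21  rmsprop   squad       355              359
6       16  rmsprop   mnist       380              384
4       81  rmsprop   squad       474              478
5       35  rmsprop   squad       479              483
3       82  rmsprop   mnist       624              628
1       77  rmsprop   mnist       805              809
Hence 359.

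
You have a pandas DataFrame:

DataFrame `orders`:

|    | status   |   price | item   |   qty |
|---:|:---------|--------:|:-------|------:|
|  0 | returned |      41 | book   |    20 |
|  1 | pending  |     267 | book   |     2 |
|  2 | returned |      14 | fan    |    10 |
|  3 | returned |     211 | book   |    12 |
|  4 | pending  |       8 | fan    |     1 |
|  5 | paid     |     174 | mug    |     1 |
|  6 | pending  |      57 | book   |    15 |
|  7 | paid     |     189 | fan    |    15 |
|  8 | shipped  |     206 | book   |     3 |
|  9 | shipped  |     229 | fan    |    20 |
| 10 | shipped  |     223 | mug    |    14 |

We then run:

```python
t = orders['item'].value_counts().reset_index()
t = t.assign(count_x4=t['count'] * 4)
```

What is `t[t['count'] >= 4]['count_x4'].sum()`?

36

value_counts of item:
item
book    5
fan     4
mug     2
Name: count, dtype: int64
reset_index():
   item  count
0  book      5
1   fan      4
2   mug      2
add column count_x4 = t['count'] * 4:
   item  count  count_x4
0  book      5        20
1   fan      4        16
2   mug      2         8
filter rows where count >= 4:
   item  count  count_x4
0  book      5        20
1   fan      4        16
Then the sum of column 'count_x4': 36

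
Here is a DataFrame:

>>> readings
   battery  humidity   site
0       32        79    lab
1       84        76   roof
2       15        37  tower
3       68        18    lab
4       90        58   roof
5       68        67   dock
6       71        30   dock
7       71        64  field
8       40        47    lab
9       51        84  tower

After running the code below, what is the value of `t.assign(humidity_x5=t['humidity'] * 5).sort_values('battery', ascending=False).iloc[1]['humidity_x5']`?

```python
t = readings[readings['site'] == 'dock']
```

filter rows where site == 'dock':
   battery  humidity  site
5       68        67  dock
6       71        30  dock
add column humidity_x5 = t['humidity'] * 5:
   battery  humidity  site  humidity_x5
5       68        67  dock          335
6       71        30  dock          150
sort by battery descending:
   battery  humidity  site  humidity_x5
6       71        30  dock          150
5       68        67  dock          335
Taking the value at position 1, column 'humidity_x5' gives 335.

335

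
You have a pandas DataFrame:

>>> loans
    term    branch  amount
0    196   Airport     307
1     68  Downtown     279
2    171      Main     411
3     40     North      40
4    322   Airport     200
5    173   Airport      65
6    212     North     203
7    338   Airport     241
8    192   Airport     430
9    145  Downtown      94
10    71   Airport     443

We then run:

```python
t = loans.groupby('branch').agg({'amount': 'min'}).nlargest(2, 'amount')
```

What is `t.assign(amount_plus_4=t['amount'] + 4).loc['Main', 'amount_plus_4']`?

group by branch, min of amount:
          amount
branch          
Airport       65
Downtown      94
Main         411
North         40
take 2 rows with largest amount:
          amount
branch          
Main         411
Downtown      94
add column amount_plus_4 = t['amount'] + 4:
          amount  amount_plus_4
branch                         
Main         411            415
Downtown      94             98
Reading off the value at row 'Main', column 'amount_plus_4', we get 415.

415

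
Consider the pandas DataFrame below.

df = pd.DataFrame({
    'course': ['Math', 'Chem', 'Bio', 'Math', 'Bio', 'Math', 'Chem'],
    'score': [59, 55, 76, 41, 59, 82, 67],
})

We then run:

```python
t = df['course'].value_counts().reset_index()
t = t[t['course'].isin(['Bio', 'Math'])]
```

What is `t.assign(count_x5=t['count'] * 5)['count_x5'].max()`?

15

value_counts of course:
course
Math    3
Chem    2
Bio     2
Name: count, dtype: int64
reset_index():
  course  count
0   Math      3
1   Chem      2
2    Bio      2
filter rows where course in ['Bio', 'Math']:
  course  count
0   Math      3
2    Bio      2
add column count_x5 = t['count'] * 5:
  course  count  count_x5
0   Math      3        15
2    Bio      2        10
Then the max of column 'count_x5': 15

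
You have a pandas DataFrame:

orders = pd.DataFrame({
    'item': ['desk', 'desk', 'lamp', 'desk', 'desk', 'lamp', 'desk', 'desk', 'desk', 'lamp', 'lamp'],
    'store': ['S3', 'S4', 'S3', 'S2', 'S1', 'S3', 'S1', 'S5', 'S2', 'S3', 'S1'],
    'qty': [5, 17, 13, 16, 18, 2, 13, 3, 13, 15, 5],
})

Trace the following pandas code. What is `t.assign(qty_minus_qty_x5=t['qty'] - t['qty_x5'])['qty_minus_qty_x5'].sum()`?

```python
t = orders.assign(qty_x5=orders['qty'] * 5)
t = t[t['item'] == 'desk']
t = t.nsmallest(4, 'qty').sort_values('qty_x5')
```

-136

add column qty_x5 = orders['qty'] * 5:
    item store  qty  qty_x5
0   desk    S3    5      25
1   desk    S4   17      85
2   lamp    S3   13      65
3   desk    S2   16      80
4   desk    S1   18      90
5   lamp    S3    2      10
6   desk    S1   13      65
7   desk    S5    3      15
8   desk    S2   13      65
9   lamp    S3   15      75
10  lamp    S1    5      25
filter rows where item == 'desk':
   item store  qty  qty_x5
0  desk    S3    5      25
1  desk    S4   17      85
3  desk    S2   16      80
4  desk    S1   18      90
6  desk    S1   13      65
7  desk    S5    3      15
8  desk    S2   13      65
take 4 rows with smallest qty:
   item store  qty  qty_x5
7  desk    S5    3      15
0  desk    S3    5      25
6  desk    S1   13      65
8  desk    S2   13      65
sort by qty_x5:
   item store  qty  qty_x5
7  desk    S5    3      15
0  desk    S3    5      25
6  desk    S1   13      65
8  desk    S2   13      65
add column qty_minus_qty_x5 = t['qty'] - t['qty_x5']:
   item store  qty  qty_x5  qty_minus_qty_x5
7  desk    S5    3      15               -12
0  desk    S3    5      25               -20
6  desk    S1   13      65               -52
8  desk    S2   13      65               -52
sum of column 'qty_minus_qty_x5' → -136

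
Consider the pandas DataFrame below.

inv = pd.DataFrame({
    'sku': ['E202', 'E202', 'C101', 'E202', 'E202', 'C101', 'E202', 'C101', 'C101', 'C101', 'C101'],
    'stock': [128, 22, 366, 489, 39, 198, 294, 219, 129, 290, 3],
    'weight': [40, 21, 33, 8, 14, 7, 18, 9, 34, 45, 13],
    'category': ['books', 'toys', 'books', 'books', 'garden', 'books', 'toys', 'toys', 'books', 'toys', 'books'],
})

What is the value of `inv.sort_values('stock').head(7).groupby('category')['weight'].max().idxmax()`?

sort by stock:
     sku  stock  weight category
10  C101      3      13    books
1   E202     22      21     toys
4   E202     39      14   garden
0   E202    128      40    books
8   C101    129      34    books
5   C101    198       7    books
7   C101    219       9     toys
9   C101    290      45     toys
6   E202    294      18     toys
2   C101    366      33    books
3   E202    489       8    books
take first 7 rows:
     sku  stock  weight category
10  C101      3      13    books
1   E202     22      21     toys
4   E202     39      14   garden
0   E202    128      40    books
8   C101    129      34    books
5   C101    198       7    books
7   C101    219       9     toys
group by category, max of weight:
category
books     40
garden    14
toys      21
Name: weight, dtype: int64

books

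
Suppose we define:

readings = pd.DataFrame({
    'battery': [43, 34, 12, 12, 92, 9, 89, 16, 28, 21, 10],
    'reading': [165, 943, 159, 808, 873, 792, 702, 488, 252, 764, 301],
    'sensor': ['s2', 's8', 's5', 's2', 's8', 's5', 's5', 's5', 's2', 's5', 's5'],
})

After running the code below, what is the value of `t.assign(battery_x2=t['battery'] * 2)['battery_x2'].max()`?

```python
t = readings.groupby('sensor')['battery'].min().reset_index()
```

group by sensor, min of battery:
sensor
s2    12
s5     9
s8    34
Name: battery, dtype: int64
reset_index():
  sensor  battery
0     s2       12
1     s5        9
2     s8       34
add column battery_x2 = t['battery'] * 2:
  sensor  battery  battery_x2
0     s2       12          24
1     s5        9          18
2     s8       34          68

68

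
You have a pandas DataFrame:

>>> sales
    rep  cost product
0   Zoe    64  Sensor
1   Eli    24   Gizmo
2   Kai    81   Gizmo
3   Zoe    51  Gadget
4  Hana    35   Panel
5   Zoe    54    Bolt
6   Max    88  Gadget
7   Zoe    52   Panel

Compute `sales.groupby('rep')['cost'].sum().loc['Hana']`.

35

group by rep, sum of cost:
rep
Eli      24
Hana     35
Kai      81
Max      88
Zoe     221
Name: cost, dtype: int64
So loc['Hana'] = 35.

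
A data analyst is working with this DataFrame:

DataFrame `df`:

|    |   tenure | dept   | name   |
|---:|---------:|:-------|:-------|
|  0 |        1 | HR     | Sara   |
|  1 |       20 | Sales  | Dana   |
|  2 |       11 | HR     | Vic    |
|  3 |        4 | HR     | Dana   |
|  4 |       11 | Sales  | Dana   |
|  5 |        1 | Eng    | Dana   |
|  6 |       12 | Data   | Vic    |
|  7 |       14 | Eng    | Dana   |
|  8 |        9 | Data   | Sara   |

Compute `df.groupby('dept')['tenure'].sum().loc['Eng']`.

group by dept, sum of tenure:
dept
Data     21
Eng      15
HR       16
Sales    31
Name: tenure, dtype: int64
value at index 'Eng' → 15

15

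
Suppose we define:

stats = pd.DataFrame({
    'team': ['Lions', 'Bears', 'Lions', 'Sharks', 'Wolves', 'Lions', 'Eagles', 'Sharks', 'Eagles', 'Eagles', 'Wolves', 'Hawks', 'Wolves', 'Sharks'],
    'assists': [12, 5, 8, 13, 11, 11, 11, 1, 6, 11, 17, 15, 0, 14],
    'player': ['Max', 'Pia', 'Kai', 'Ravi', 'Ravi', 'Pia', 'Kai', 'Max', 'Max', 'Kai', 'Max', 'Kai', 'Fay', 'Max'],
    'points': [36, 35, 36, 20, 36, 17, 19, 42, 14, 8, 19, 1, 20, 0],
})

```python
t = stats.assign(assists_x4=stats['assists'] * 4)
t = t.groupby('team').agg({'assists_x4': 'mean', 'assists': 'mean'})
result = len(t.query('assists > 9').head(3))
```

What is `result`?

add column assists_x4 = stats['assists'] * 4:
      team  assists player  points  assists_x4
0    Lions       12    Max      36          48
1    Bears        5    Pia      35          20
2    Lions        8    Kai      36          32
3   Sharks       13   Ravi      20          52
4   Wolves       11   Ravi      36          44
5    Lions       11    Pia      17          44
6   Eagles       11    Kai      19          44
7   Sharks        1    Max      42           4
8   Eagles        6    Max      14          24
9   Eagles       11    Kai       8          44
10  Wolves       17    Max      19          68
11   Hawks       15    Kai       1          60
12  Wolves        0    Fay      20           0
13  Sharks       14    Max       0          56
group by team: mean(assists_x4), mean(assists):
        assists_x4    assists
team                         
Bears    20.000000   5.000000
Eagles   37.333333   9.333333
Hawks    60.000000  15.000000
Lions    41.333333  10.333333
Sharks   37.333333   9.333333
Wolves   37.333333   9.333333
filter rows where assists > 9:
        assists_x4    assists
team                         
Eagles   37.333333   9.333333
Hawks    60.000000  15.000000
Lions    41.333333  10.333333
Sharks   37.333333   9.333333
Wolves   37.333333   9.333333
take first 3 rows:
        assists_x4    assists
team                         
Eagles   37.333333   9.333333
Hawks    60.000000  15.000000
Lions    41.333333  10.333333

3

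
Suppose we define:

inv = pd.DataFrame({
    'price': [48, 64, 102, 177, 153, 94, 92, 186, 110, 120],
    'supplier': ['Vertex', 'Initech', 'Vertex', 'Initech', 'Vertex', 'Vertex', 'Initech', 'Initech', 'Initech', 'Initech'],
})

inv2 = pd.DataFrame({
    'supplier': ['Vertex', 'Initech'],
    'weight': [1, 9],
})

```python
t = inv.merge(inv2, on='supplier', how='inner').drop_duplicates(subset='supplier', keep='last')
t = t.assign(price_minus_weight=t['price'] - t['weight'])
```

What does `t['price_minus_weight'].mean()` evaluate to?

102.0

merge on 'supplier' (how='inner') → 10 rows:
   price supplier  weight
0     48   Vertex       1
1     64  Initech       9
2    102   Vertex       1
3    177  Initech       9
4    153   Vertex       1
5     94   Vertex       1
6     92  Initech       9
7    186  Initech       9
8    110  Initech       9
9    120  Initech       9
drop duplicate supplier (keep=last):
   price supplier  weight
5     94   Vertex       1
9    120  Initech       9
add column price_minus_weight = t['price'] - t['weight']:
   price supplier  weight  price_minus_weight
5     94   Vertex       1                  93
9    120  Initech       9                 111
Then the mean of column 'price_minus_weight': 102.0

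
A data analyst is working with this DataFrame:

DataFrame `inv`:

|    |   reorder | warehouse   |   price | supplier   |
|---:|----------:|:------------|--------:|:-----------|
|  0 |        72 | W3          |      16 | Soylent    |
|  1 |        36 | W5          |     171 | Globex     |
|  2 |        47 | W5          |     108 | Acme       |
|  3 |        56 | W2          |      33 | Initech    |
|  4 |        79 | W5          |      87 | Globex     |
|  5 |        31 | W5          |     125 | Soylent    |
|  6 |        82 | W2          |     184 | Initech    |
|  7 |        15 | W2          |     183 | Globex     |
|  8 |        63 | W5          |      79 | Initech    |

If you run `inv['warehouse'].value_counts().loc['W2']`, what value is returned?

value_counts of warehouse:
warehouse
W5    5
W2    3
W3    1
Name: count, dtype: int64

3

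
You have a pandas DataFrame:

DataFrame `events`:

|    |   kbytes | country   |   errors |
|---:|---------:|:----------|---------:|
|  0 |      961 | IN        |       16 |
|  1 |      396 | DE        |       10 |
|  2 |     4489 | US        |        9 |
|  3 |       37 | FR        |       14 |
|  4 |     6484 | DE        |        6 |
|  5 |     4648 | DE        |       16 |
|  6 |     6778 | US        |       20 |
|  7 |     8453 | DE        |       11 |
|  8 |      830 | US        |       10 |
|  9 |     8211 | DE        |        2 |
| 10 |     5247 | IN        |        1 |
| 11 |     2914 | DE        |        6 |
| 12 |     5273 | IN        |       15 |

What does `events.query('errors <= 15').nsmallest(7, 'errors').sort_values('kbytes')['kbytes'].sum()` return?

28571

filter rows where errors <= 15:
    kbytes country  errors
1      396      DE      10
2     4489      US       9
3       37      FR      14
4     6484      DE       6
7     8453      DE      11
8      830      US      10
9     8211      DE       2
10    5247      IN       1
11    2914      DE       6
12    5273      IN      15
take 7 rows with smallest errors:
    kbytes country  errors
10    5247      IN       1
9     8211      DE       2
4     6484      DE       6
11    2914      DE       6
2     4489      US       9
1      396      DE      10
8      830      US      10
sort by kbytes:
    kbytes country  errors
1      396      DE      10
8      830      US      10
11    2914      DE       6
2     4489      US       9
10    5247      IN       1
4     6484      DE       6
9     8211      DE       2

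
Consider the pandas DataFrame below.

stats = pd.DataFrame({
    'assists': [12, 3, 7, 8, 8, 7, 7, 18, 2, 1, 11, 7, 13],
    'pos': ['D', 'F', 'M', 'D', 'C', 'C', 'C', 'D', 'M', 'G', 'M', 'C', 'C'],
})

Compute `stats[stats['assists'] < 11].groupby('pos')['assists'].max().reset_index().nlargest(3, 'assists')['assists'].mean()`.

filter rows where assists < 11:
    assists pos
1         3   F
2         7   M
3         8   D
4         8   C
5         7   C
6         7   C
8         2   M
9         1   G
11        7   C
group by pos, max of assists:
pos
C    8
D    8
F    3
G    1
M    7
Name: assists, dtype: int64
reset_index():
  pos  assists
0   C        8
1   D        8
2   F        3
3   G        1
4   M        7
take 3 rows with largest assists:
  pos  assists
0   C        8
1   D        8
4   M        7
Finally, mean of column 'assists' = 7.66666666667.

7.66666666667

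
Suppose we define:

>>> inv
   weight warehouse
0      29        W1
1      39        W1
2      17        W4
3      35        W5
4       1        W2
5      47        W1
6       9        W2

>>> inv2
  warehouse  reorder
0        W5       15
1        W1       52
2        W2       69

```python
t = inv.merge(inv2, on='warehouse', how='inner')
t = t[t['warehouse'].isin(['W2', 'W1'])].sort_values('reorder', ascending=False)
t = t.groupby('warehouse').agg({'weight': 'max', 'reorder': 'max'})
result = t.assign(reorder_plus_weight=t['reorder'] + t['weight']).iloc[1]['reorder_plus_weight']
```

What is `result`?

78

merge on 'warehouse' (how='inner') → 6 rows:
   weight warehouse  reorder
0      29        W1       52
1      39        W1       52
2      35        W5       15
3       1        W2       69
4      47        W1       52
5       9        W2       69
filter rows where warehouse in ['W2', 'W1']:
   weight warehouse  reorder
0      29        W1       52
1      39        W1       52
3       1        W2       69
4      47        W1       52
5       9        W2       69
sort by reorder descending:
   weight warehouse  reorder
3       1        W2       69
5       9        W2       69
0      29        W1       52
1      39        W1       52
4      47        W1       52
group by warehouse: max(weight), max(reorder):
           weight  reorder
warehouse                 
W1             47       52
W2              9       69
add column reorder_plus_weight = t['reorder'] + t['weight']:
           weight  reorder  reorder_plus_weight
warehouse                                      
W1             47       52                   99
W2              9       69                   78
Taking the value at position 1, column 'reorder_plus_weight' gives 78.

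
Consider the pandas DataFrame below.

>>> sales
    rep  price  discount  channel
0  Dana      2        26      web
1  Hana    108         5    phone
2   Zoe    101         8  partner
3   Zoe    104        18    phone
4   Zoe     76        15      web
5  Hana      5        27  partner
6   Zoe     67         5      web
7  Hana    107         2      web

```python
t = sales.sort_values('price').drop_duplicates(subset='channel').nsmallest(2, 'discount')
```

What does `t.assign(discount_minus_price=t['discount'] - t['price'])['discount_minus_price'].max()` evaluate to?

24

sort by price:
    rep  price  discount  channel
0  Dana      2        26      web
5  Hana      5        27  partner
6   Zoe     67         5      web
4   Zoe     76        15      web
2   Zoe    101         8  partner
3   Zoe    104        18    phone
7  Hana    107         2      web
1  Hana    108         5    phone
drop duplicate channel (keep=first):
    rep  price  discount  channel
0  Dana      2        26      web
5  Hana      5        27  partner
3   Zoe    104        18    phone
take 2 rows with smallest discount:
    rep  price  discount channel
3   Zoe    104        18   phone
0  Dana      2        26     web
add column discount_minus_price = t['discount'] - t['price']:
    rep  price  discount channel  discount_minus_price
3   Zoe    104        18   phone                   -86
0  Dana      2        26     web                    24
Finally, max of column 'discount_minus_price' = 24.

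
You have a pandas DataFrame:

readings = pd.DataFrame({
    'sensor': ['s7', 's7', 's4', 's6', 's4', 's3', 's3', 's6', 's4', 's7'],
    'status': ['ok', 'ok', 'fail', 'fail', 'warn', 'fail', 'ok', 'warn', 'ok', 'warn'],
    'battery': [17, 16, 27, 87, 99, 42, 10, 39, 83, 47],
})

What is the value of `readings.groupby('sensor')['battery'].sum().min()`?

group by sensor, sum of battery:
sensor
s3     52
s4    209
s6    126
s7     80
Name: battery, dtype: int64

52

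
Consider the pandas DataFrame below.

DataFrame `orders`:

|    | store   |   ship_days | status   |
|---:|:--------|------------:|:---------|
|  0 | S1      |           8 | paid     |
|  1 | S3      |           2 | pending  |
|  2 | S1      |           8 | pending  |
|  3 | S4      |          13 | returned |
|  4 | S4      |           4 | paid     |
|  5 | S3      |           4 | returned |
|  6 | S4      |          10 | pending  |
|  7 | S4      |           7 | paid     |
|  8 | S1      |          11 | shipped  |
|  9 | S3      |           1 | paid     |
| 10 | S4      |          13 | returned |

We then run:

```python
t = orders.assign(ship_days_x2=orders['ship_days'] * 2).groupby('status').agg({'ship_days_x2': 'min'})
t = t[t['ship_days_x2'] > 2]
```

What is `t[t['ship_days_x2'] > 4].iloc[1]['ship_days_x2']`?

22

add column ship_days_x2 = orders['ship_days'] * 2:
   store  ship_days    status  ship_days_x2
0     S1          8      paid            16
1     S3          2   pending             4
2     S1          8   pending            16
3     S4         13  returned            26
4     S4          4      paid             8
5     S3          4  returned             8
6     S4         10   pending            20
7     S4          7      paid            14
8     S1         11   shipped            22
9     S3          1      paid             2
10    S4         13  returned            26
group by status, min of ship_days_x2:
          ship_days_x2
status                
paid                 2
pending              4
returned             8
shipped             22
filter rows where ship_days_x2 > 2:
          ship_days_x2
status                
pending              4
returned             8
shipped             22
filter rows where ship_days_x2 > 4:
          ship_days_x2
status                
returned             8
shipped             22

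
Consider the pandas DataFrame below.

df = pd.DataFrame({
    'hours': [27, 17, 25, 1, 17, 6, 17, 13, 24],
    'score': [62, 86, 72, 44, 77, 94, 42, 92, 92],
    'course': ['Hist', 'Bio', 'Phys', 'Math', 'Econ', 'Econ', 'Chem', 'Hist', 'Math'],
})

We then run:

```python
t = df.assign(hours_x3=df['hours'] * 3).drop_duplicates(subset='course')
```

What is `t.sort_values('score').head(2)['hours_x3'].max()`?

51

add column hours_x3 = df['hours'] * 3:
   hours  score course  hours_x3
0     27     62   Hist        81
1     17     86    Bio        51
2     25     72   Phys        75
3      1     44   Math         3
4     17     77   Econ        51
5      6     94   Econ        18
6     17     42   Chem        51
7     13     92   Hist        39
8     24     92   Math        72
drop duplicate course (keep=first):
   hours  score course  hours_x3
0     27     62   Hist        81
1     17     86    Bio        51
2     25     72   Phys        75
3      1     44   Math         3
4     17     77   Econ        51
6     17     42   Chem        51
sort by score:
   hours  score course  hours_x3
6     17     42   Chem        51
3      1     44   Math         3
0     27     62   Hist        81
2     25     72   Phys        75
4     17     77   Econ        51
1     17     86    Bio        51
take first 2 rows:
   hours  score course  hours_x3
6     17     42   Chem        51
3      1     44   Math         3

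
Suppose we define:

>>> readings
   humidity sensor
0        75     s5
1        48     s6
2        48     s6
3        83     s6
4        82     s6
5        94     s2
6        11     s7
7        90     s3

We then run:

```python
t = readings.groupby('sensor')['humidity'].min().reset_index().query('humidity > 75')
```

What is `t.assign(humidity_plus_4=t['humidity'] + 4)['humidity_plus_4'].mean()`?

group by sensor, min of humidity:
sensor
s2    94
s3    90
s5    75
s6    48
s7    11
Name: humidity, dtype: int64
reset_index():
  sensor  humidity
0     s2        94
1     s3        90
2     s5        75
3     s6        48
4     s7        11
filter rows where humidity > 75:
  sensor  humidity
0     s2        94
1     s3        90
add column humidity_plus_4 = t['humidity'] + 4:
  sensor  humidity  humidity_plus_4
0     s2        94               98
1     s3        90               94
Then the mean of column 'humidity_plus_4': 96.0

96.0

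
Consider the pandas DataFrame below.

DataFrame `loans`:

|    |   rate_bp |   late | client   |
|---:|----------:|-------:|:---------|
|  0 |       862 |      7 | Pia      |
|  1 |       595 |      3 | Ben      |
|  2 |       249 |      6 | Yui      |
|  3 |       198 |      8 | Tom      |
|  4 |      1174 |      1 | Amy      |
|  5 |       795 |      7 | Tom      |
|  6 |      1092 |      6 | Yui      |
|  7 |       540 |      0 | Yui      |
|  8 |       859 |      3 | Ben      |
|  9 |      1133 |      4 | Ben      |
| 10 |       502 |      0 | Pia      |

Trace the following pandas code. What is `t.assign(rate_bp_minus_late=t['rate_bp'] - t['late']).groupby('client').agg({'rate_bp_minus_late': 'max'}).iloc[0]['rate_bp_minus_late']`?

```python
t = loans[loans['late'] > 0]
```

filter rows where late > 0:
   rate_bp  late client
0      862     7    Pia
1      595     3    Ben
2      249     6    Yui
3      198     8    Tom
4     1174     1    Amy
5      795     7    Tom
6     1092     6    Yui
8      859     3    Ben
9     1133     4    Ben
add column rate_bp_minus_late = t['rate_bp'] - t['late']:
   rate_bp  late client  rate_bp_minus_late
0      862     7    Pia                 855
1      595     3    Ben                 592
2      249     6    Yui                 243
3      198     8    Tom                 190
4     1174     1    Amy                1173
5      795     7    Tom                 788
6     1092     6    Yui                1086
8      859     3    Ben                 856
9     1133     4    Ben                1129
group by client, max of rate_bp_minus_late:
        rate_bp_minus_late
client                    
Amy                   1173
Ben                   1129
Pia                    855
Tom                    788
Yui                   1086
The value at position 0, column 'rate_bp_minus_late' is 1173.

1173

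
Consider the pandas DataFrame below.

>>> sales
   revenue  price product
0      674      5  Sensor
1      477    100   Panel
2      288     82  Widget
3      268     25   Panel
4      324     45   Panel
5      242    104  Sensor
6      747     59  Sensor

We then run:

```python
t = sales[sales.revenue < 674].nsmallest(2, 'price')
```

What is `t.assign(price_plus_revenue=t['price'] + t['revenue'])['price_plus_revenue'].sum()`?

662

filter rows where revenue < 674:
   revenue  price product
1      477    100   Panel
2      288     82  Widget
3      268     25   Panel
4      324     45   Panel
5      242    104  Sensor
take 2 rows with smallest price:
   revenue  price product
3      268     25   Panel
4      324     45   Panel
add column price_plus_revenue = t['price'] + t['revenue']:
   revenue  price product  price_plus_revenue
3      268     25   Panel                 293
4      324     45   Panel                 369
Then the sum of column 'price_plus_revenue': 662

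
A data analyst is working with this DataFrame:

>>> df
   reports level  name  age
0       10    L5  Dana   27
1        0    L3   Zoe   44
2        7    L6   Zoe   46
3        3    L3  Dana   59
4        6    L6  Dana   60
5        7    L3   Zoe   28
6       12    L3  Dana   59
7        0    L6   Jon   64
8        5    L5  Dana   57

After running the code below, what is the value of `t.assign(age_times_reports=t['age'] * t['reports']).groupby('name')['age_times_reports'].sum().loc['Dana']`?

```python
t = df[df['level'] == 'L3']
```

885

filter rows where level == 'L3':
   reports level  name  age
1        0    L3   Zoe   44
3        3    L3  Dana   59
5        7    L3   Zoe   28
6       12    L3  Dana   59
add column age_times_reports = t['age'] * t['reports']:
   reports level  name  age  age_times_reports
1        0    L3   Zoe   44                  0
3        3    L3  Dana   59                177
5        7    L3   Zoe   28                196
6       12    L3  Dana   59                708
group by name, sum of age_times_reports:
name
Dana    885
Zoe     196
Name: age_times_reports, dtype: int64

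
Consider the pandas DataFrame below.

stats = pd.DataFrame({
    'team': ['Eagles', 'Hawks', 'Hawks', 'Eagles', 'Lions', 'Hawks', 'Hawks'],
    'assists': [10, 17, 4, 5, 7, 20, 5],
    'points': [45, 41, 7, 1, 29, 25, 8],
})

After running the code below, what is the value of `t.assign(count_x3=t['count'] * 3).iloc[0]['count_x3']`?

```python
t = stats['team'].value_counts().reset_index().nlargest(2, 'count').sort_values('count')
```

value_counts of team:
team
Hawks     4
Eagles    2
Lions     1
Name: count, dtype: int64
reset_index():
     team  count
0   Hawks      4
1  Eagles      2
2   Lions      1
take 2 rows with largest count:
     team  count
0   Hawks      4
1  Eagles      2
sort by count:
     team  count
1  Eagles      2
0   Hawks      4
add column count_x3 = t['count'] * 3:
     team  count  count_x3
1  Eagles      2         6
0   Hawks      4        12
Reading off the value at position 0, column 'count_x3', we get 6.

6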